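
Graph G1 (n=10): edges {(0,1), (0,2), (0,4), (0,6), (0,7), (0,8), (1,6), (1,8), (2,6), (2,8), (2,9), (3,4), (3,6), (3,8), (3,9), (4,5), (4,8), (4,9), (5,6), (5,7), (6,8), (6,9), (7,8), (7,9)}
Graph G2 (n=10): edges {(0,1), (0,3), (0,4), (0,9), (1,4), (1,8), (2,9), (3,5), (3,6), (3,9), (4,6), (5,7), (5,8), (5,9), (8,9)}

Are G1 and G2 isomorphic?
No, not isomorphic

The graphs are NOT isomorphic.

Degrees in G1: deg(0)=6, deg(1)=3, deg(2)=4, deg(3)=4, deg(4)=5, deg(5)=3, deg(6)=7, deg(7)=4, deg(8)=7, deg(9)=5.
Sorted degree sequence of G1: [7, 7, 6, 5, 5, 4, 4, 4, 3, 3].
Degrees in G2: deg(0)=4, deg(1)=3, deg(2)=1, deg(3)=4, deg(4)=3, deg(5)=4, deg(6)=2, deg(7)=1, deg(8)=3, deg(9)=5.
Sorted degree sequence of G2: [5, 4, 4, 4, 3, 3, 3, 2, 1, 1].
The (sorted) degree sequence is an isomorphism invariant, so since G1 and G2 have different degree sequences they cannot be isomorphic.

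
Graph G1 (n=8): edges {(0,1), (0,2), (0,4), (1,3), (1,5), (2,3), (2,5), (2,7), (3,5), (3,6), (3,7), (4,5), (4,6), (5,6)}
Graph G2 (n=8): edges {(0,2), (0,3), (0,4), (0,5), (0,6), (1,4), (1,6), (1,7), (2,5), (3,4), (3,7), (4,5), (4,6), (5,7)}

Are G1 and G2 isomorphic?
Yes, isomorphic

The graphs are isomorphic.
One valid mapping φ: V(G1) → V(G2): 0→7, 1→3, 2→5, 3→0, 4→1, 5→4, 6→6, 7→2

Verify φ preserves adjacency — for each edge of G1, its image is an edge of G2:
  (0,1) → (φ(0),φ(1)) = (3,7) ∈ E(G2) ✓
  (0,2) → (φ(0),φ(2)) = (5,7) ∈ E(G2) ✓
  (0,4) → (φ(0),φ(4)) = (1,7) ∈ E(G2) ✓
  (1,3) → (φ(1),φ(3)) = (0,3) ∈ E(G2) ✓
  (1,5) → (φ(1),φ(5)) = (3,4) ∈ E(G2) ✓
  (2,3) → (φ(2),φ(3)) = (0,5) ∈ E(G2) ✓
  (2,5) → (φ(2),φ(5)) = (4,5) ∈ E(G2) ✓
  (2,7) → (φ(2),φ(7)) = (2,5) ∈ E(G2) ✓
  (3,5) → (φ(3),φ(5)) = (0,4) ∈ E(G2) ✓
  (3,6) → (φ(3),φ(6)) = (0,6) ∈ E(G2) ✓
  (3,7) → (φ(3),φ(7)) = (0,2) ∈ E(G2) ✓
  (4,5) → (φ(4),φ(5)) = (1,4) ∈ E(G2) ✓
  (4,6) → (φ(4),φ(6)) = (1,6) ∈ E(G2) ✓
  (5,6) → (φ(5),φ(6)) = (4,6) ∈ E(G2) ✓
All 14 edges of G1 map to edges of G2, and |E(G1)| = |E(G2)| = 14, so φ is a bijection on edges as well as vertices. Hence G1 ≅ G2.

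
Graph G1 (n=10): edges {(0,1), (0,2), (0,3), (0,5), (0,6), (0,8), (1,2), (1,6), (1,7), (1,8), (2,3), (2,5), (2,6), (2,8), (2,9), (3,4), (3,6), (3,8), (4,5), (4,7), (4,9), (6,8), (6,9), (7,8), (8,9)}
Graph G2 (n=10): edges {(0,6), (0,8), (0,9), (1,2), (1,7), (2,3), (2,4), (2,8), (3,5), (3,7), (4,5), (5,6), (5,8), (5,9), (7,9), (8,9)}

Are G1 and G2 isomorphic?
No, not isomorphic

The graphs are NOT isomorphic.

Degrees in G1: deg(0)=6, deg(1)=5, deg(2)=7, deg(3)=5, deg(4)=4, deg(5)=3, deg(6)=6, deg(7)=3, deg(8)=7, deg(9)=4.
Sorted degree sequence of G1: [7, 7, 6, 6, 5, 5, 4, 4, 3, 3].
Degrees in G2: deg(0)=3, deg(1)=2, deg(2)=4, deg(3)=3, deg(4)=2, deg(5)=5, deg(6)=2, deg(7)=3, deg(8)=4, deg(9)=4.
Sorted degree sequence of G2: [5, 4, 4, 4, 3, 3, 3, 2, 2, 2].
The (sorted) degree sequence is an isomorphism invariant, so since G1 and G2 have different degree sequences they cannot be isomorphic.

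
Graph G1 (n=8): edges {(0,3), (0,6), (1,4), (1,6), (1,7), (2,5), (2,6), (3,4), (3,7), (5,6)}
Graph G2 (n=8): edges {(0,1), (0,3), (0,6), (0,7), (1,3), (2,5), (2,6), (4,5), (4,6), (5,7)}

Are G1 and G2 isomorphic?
Yes, isomorphic

The graphs are isomorphic.
One valid mapping φ: V(G1) → V(G2): 0→7, 1→6, 2→1, 3→5, 4→2, 5→3, 6→0, 7→4

Verify φ preserves adjacency — for each edge of G1, its image is an edge of G2:
  (0,3) → (φ(0),φ(3)) = (5,7) ∈ E(G2) ✓
  (0,6) → (φ(0),φ(6)) = (0,7) ∈ E(G2) ✓
  (1,4) → (φ(1),φ(4)) = (2,6) ∈ E(G2) ✓
  (1,6) → (φ(1),φ(6)) = (0,6) ∈ E(G2) ✓
  (1,7) → (φ(1),φ(7)) = (4,6) ∈ E(G2) ✓
  (2,5) → (φ(2),φ(5)) = (1,3) ∈ E(G2) ✓
  (2,6) → (φ(2),φ(6)) = (0,1) ∈ E(G2) ✓
  (3,4) → (φ(3),φ(4)) = (2,5) ∈ E(G2) ✓
  (3,7) → (φ(3),φ(7)) = (4,5) ∈ E(G2) ✓
  (5,6) → (φ(5),φ(6)) = (0,3) ∈ E(G2) ✓
All 10 edges of G1 map to edges of G2, and |E(G1)| = |E(G2)| = 10, so φ is a bijection on edges as well as vertices. Hence G1 ≅ G2.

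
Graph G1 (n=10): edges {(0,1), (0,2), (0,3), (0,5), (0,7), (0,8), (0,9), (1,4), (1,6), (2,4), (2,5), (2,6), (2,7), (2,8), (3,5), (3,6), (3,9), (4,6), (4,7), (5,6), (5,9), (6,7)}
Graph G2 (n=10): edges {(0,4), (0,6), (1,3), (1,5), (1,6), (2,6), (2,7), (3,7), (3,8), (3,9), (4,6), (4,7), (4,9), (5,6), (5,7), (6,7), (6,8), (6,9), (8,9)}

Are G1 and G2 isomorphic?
No, not isomorphic

The graphs are NOT isomorphic.

Degrees in G1: deg(0)=7, deg(1)=3, deg(2)=6, deg(3)=4, deg(4)=4, deg(5)=5, deg(6)=6, deg(7)=4, deg(8)=2, deg(9)=3.
Sorted degree sequence of G1: [7, 6, 6, 5, 4, 4, 4, 3, 3, 2].
Degrees in G2: deg(0)=2, deg(1)=3, deg(2)=2, deg(3)=4, deg(4)=4, deg(5)=3, deg(6)=8, deg(7)=5, deg(8)=3, deg(9)=4.
Sorted degree sequence of G2: [8, 5, 4, 4, 4, 3, 3, 3, 2, 2].
The (sorted) degree sequence is an isomorphism invariant, so since G1 and G2 have different degree sequences they cannot be isomorphic.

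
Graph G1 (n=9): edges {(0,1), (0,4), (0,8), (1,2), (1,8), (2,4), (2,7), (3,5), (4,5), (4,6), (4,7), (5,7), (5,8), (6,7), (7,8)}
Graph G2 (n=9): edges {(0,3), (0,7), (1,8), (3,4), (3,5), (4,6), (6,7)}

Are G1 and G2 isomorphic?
No, not isomorphic

The graphs are NOT isomorphic.

Connected components of G1: 1 component(s) with vertex sets [[0, 1, 2, 3, 4, 5, 6, 7, 8]], sizes [9].
Connected components of G2: 3 component(s) with vertex sets [[2], [1, 8], [0, 3, 4, 5, 6, 7]], sizes [1, 2, 6].
The number of connected components (and the multiset of component sizes) is an isomorphism invariant — an isomorphism maps each component of G1 bijectively onto a component of G2. Since G1 has 1 component(s) and G2 has 3, they cannot be isomorphic.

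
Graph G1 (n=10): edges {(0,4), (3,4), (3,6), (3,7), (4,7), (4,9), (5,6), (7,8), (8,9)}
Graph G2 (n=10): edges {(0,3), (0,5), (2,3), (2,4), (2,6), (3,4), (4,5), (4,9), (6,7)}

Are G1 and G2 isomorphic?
Yes, isomorphic

The graphs are isomorphic.
One valid mapping φ: V(G1) → V(G2): 0→9, 1→8, 2→1, 3→2, 4→4, 5→7, 6→6, 7→3, 8→0, 9→5

Verify φ preserves adjacency — for each edge of G1, its image is an edge of G2:
  (0,4) → (φ(0),φ(4)) = (4,9) ∈ E(G2) ✓
  (3,4) → (φ(3),φ(4)) = (2,4) ∈ E(G2) ✓
  (3,6) → (φ(3),φ(6)) = (2,6) ∈ E(G2) ✓
  (3,7) → (φ(3),φ(7)) = (2,3) ∈ E(G2) ✓
  (4,7) → (φ(4),φ(7)) = (3,4) ∈ E(G2) ✓
  (4,9) → (φ(4),φ(9)) = (4,5) ∈ E(G2) ✓
  (5,6) → (φ(5),φ(6)) = (6,7) ∈ E(G2) ✓
  (7,8) → (φ(7),φ(8)) = (0,3) ∈ E(G2) ✓
  (8,9) → (φ(8),φ(9)) = (0,5) ∈ E(G2) ✓
All 9 edges of G1 map to edges of G2, and |E(G1)| = |E(G2)| = 9, so φ is a bijection on edges as well as vertices. Hence G1 ≅ G2.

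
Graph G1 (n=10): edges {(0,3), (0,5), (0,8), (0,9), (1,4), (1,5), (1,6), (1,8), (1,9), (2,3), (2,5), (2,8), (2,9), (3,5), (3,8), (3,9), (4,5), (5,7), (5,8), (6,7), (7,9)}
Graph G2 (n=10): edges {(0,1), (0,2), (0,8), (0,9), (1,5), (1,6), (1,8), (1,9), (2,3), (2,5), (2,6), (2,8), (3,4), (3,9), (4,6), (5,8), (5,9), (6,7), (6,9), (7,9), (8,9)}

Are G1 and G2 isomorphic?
Yes, isomorphic

The graphs are isomorphic.
One valid mapping φ: V(G1) → V(G2): 0→5, 1→6, 2→0, 3→8, 4→7, 5→9, 6→4, 7→3, 8→1, 9→2

Verify φ preserves adjacency — for each edge of G1, its image is an edge of G2:
  (0,3) → (φ(0),φ(3)) = (5,8) ∈ E(G2) ✓
  (0,5) → (φ(0),φ(5)) = (5,9) ∈ E(G2) ✓
  (0,8) → (φ(0),φ(8)) = (1,5) ∈ E(G2) ✓
  (0,9) → (φ(0),φ(9)) = (2,5) ∈ E(G2) ✓
  (1,4) → (φ(1),φ(4)) = (6,7) ∈ E(G2) ✓
  (1,5) → (φ(1),φ(5)) = (6,9) ∈ E(G2) ✓
  (1,6) → (φ(1),φ(6)) = (4,6) ∈ E(G2) ✓
  (1,8) → (φ(1),φ(8)) = (1,6) ∈ E(G2) ✓
  (1,9) → (φ(1),φ(9)) = (2,6) ∈ E(G2) ✓
  (2,3) → (φ(2),φ(3)) = (0,8) ∈ E(G2) ✓
  (2,5) → (φ(2),φ(5)) = (0,9) ∈ E(G2) ✓
  (2,8) → (φ(2),φ(8)) = (0,1) ∈ E(G2) ✓
  (2,9) → (φ(2),φ(9)) = (0,2) ∈ E(G2) ✓
  (3,5) → (φ(3),φ(5)) = (8,9) ∈ E(G2) ✓
  (3,8) → (φ(3),φ(8)) = (1,8) ∈ E(G2) ✓
  (3,9) → (φ(3),φ(9)) = (2,8) ∈ E(G2) ✓
  (4,5) → (φ(4),φ(5)) = (7,9) ∈ E(G2) ✓
  (5,7) → (φ(5),φ(7)) = (3,9) ∈ E(G2) ✓
  (5,8) → (φ(5),φ(8)) = (1,9) ∈ E(G2) ✓
  (6,7) → (φ(6),φ(7)) = (3,4) ∈ E(G2) ✓
  (7,9) → (φ(7),φ(9)) = (2,3) ∈ E(G2) ✓
All 21 edges of G1 map to edges of G2, and |E(G1)| = |E(G2)| = 21, so φ is a bijection on edges as well as vertices. Hence G1 ≅ G2.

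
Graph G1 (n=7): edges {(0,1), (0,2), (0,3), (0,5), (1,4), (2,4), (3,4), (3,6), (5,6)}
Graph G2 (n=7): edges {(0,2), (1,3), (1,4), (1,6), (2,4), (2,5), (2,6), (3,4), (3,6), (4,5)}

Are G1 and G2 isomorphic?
No, not isomorphic

The graphs are NOT isomorphic.

Counting triangles (3-cliques): G1 has 0, G2 has 3.
Triangle count is an isomorphism invariant, so differing triangle counts rule out isomorphism.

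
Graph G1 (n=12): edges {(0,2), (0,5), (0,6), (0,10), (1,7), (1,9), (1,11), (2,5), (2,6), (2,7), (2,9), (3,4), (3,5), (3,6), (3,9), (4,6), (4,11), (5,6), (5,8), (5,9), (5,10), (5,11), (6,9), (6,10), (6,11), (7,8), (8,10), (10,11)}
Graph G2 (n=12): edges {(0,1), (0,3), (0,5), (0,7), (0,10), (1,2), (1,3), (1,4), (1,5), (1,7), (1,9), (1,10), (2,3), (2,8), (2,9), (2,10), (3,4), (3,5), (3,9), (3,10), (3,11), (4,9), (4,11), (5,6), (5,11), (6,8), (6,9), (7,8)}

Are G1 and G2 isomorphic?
Yes, isomorphic

The graphs are isomorphic.
One valid mapping φ: V(G1) → V(G2): 0→10, 1→6, 2→2, 3→4, 4→11, 5→1, 6→3, 7→8, 8→7, 9→9, 10→0, 11→5

Verify φ preserves adjacency — for each edge of G1, its image is an edge of G2:
  (0,2) → (φ(0),φ(2)) = (2,10) ∈ E(G2) ✓
  (0,5) → (φ(0),φ(5)) = (1,10) ∈ E(G2) ✓
  (0,6) → (φ(0),φ(6)) = (3,10) ∈ E(G2) ✓
  (0,10) → (φ(0),φ(10)) = (0,10) ∈ E(G2) ✓
  (1,7) → (φ(1),φ(7)) = (6,8) ∈ E(G2) ✓
  (1,9) → (φ(1),φ(9)) = (6,9) ∈ E(G2) ✓
  (1,11) → (φ(1),φ(11)) = (5,6) ∈ E(G2) ✓
  (2,5) → (φ(2),φ(5)) = (1,2) ∈ E(G2) ✓
  (2,6) → (φ(2),φ(6)) = (2,3) ∈ E(G2) ✓
  (2,7) → (φ(2),φ(7)) = (2,8) ∈ E(G2) ✓
  (2,9) → (φ(2),φ(9)) = (2,9) ∈ E(G2) ✓
  (3,4) → (φ(3),φ(4)) = (4,11) ∈ E(G2) ✓
  (3,5) → (φ(3),φ(5)) = (1,4) ∈ E(G2) ✓
  (3,6) → (φ(3),φ(6)) = (3,4) ∈ E(G2) ✓
  (3,9) → (φ(3),φ(9)) = (4,9) ∈ E(G2) ✓
  (4,6) → (φ(4),φ(6)) = (3,11) ∈ E(G2) ✓
  (4,11) → (φ(4),φ(11)) = (5,11) ∈ E(G2) ✓
  (5,6) → (φ(5),φ(6)) = (1,3) ∈ E(G2) ✓
  (5,8) → (φ(5),φ(8)) = (1,7) ∈ E(G2) ✓
  (5,9) → (φ(5),φ(9)) = (1,9) ∈ E(G2) ✓
  (5,10) → (φ(5),φ(10)) = (0,1) ∈ E(G2) ✓
  (5,11) → (φ(5),φ(11)) = (1,5) ∈ E(G2) ✓
  (6,9) → (φ(6),φ(9)) = (3,9) ∈ E(G2) ✓
  (6,10) → (φ(6),φ(10)) = (0,3) ∈ E(G2) ✓
  (6,11) → (φ(6),φ(11)) = (3,5) ∈ E(G2) ✓
  (7,8) → (φ(7),φ(8)) = (7,8) ∈ E(G2) ✓
  (8,10) → (φ(8),φ(10)) = (0,7) ∈ E(G2) ✓
  (10,11) → (φ(10),φ(11)) = (0,5) ∈ E(G2) ✓
All 28 edges of G1 map to edges of G2, and |E(G1)| = |E(G2)| = 28, so φ is a bijection on edges as well as vertices. Hence G1 ≅ G2.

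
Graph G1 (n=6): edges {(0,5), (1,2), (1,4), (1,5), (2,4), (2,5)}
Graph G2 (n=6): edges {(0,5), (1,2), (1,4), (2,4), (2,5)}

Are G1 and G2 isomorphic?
No, not isomorphic

The graphs are NOT isomorphic.

Counting edges: G1 has 6 edge(s); G2 has 5 edge(s).
Edge count is an isomorphism invariant (a bijection on vertices induces a bijection on edges), so differing edge counts rule out isomorphism.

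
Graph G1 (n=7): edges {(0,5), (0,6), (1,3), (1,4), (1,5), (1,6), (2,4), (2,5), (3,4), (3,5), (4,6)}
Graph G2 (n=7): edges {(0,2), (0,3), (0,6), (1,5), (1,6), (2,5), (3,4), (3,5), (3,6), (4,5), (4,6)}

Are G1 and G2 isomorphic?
Yes, isomorphic

The graphs are isomorphic.
One valid mapping φ: V(G1) → V(G2): 0→2, 1→3, 2→1, 3→4, 4→6, 5→5, 6→0

Verify φ preserves adjacency — for each edge of G1, its image is an edge of G2:
  (0,5) → (φ(0),φ(5)) = (2,5) ∈ E(G2) ✓
  (0,6) → (φ(0),φ(6)) = (0,2) ∈ E(G2) ✓
  (1,3) → (φ(1),φ(3)) = (3,4) ∈ E(G2) ✓
  (1,4) → (φ(1),φ(4)) = (3,6) ∈ E(G2) ✓
  (1,5) → (φ(1),φ(5)) = (3,5) ∈ E(G2) ✓
  (1,6) → (φ(1),φ(6)) = (0,3) ∈ E(G2) ✓
  (2,4) → (φ(2),φ(4)) = (1,6) ∈ E(G2) ✓
  (2,5) → (φ(2),φ(5)) = (1,5) ∈ E(G2) ✓
  (3,4) → (φ(3),φ(4)) = (4,6) ∈ E(G2) ✓
  (3,5) → (φ(3),φ(5)) = (4,5) ∈ E(G2) ✓
  (4,6) → (φ(4),φ(6)) = (0,6) ∈ E(G2) ✓
All 11 edges of G1 map to edges of G2, and |E(G1)| = |E(G2)| = 11, so φ is a bijection on edges as well as vertices. Hence G1 ≅ G2.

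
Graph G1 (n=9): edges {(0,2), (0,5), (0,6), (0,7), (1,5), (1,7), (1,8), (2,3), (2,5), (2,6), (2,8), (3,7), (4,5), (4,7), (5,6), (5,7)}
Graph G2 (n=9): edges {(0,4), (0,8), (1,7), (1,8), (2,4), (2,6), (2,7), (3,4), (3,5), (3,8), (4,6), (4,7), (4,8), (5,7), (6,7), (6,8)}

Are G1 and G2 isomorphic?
Yes, isomorphic

The graphs are isomorphic.
One valid mapping φ: V(G1) → V(G2): 0→6, 1→3, 2→7, 3→1, 4→0, 5→4, 6→2, 7→8, 8→5

Verify φ preserves adjacency — for each edge of G1, its image is an edge of G2:
  (0,2) → (φ(0),φ(2)) = (6,7) ∈ E(G2) ✓
  (0,5) → (φ(0),φ(5)) = (4,6) ∈ E(G2) ✓
  (0,6) → (φ(0),φ(6)) = (2,6) ∈ E(G2) ✓
  (0,7) → (φ(0),φ(7)) = (6,8) ∈ E(G2) ✓
  (1,5) → (φ(1),φ(5)) = (3,4) ∈ E(G2) ✓
  (1,7) → (φ(1),φ(7)) = (3,8) ∈ E(G2) ✓
  (1,8) → (φ(1),φ(8)) = (3,5) ∈ E(G2) ✓
  (2,3) → (φ(2),φ(3)) = (1,7) ∈ E(G2) ✓
  (2,5) → (φ(2),φ(5)) = (4,7) ∈ E(G2) ✓
  (2,6) → (φ(2),φ(6)) = (2,7) ∈ E(G2) ✓
  (2,8) → (φ(2),φ(8)) = (5,7) ∈ E(G2) ✓
  (3,7) → (φ(3),φ(7)) = (1,8) ∈ E(G2) ✓
  (4,5) → (φ(4),φ(5)) = (0,4) ∈ E(G2) ✓
  (4,7) → (φ(4),φ(7)) = (0,8) ∈ E(G2) ✓
  (5,6) → (φ(5),φ(6)) = (2,4) ∈ E(G2) ✓
  (5,7) → (φ(5),φ(7)) = (4,8) ∈ E(G2) ✓
All 16 edges of G1 map to edges of G2, and |E(G1)| = |E(G2)| = 16, so φ is a bijection on edges as well as vertices. Hence G1 ≅ G2.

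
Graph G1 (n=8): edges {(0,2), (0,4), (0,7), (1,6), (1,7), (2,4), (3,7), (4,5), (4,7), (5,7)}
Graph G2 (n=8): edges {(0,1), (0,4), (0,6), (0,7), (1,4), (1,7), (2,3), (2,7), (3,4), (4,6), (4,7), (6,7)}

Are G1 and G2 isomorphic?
No, not isomorphic

The graphs are NOT isomorphic.

Connected components of G1: 1 component(s) with vertex sets [[0, 1, 2, 3, 4, 5, 6, 7]], sizes [8].
Connected components of G2: 2 component(s) with vertex sets [[5], [0, 1, 2, 3, 4, 6, 7]], sizes [1, 7].
The number of connected components (and the multiset of component sizes) is an isomorphism invariant — an isomorphism maps each component of G1 bijectively onto a component of G2. Since G1 has 1 component(s) and G2 has 2, they cannot be isomorphic.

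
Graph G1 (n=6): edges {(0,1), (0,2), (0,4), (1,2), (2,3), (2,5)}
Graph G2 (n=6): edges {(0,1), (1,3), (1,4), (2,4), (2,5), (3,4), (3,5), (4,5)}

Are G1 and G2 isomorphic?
No, not isomorphic

The graphs are NOT isomorphic.

Degrees in G1: deg(0)=3, deg(1)=2, deg(2)=4, deg(3)=1, deg(4)=1, deg(5)=1.
Sorted degree sequence of G1: [4, 3, 2, 1, 1, 1].
Degrees in G2: deg(0)=1, deg(1)=3, deg(2)=2, deg(3)=3, deg(4)=4, deg(5)=3.
Sorted degree sequence of G2: [4, 3, 3, 3, 2, 1].
The (sorted) degree sequence is an isomorphism invariant, so since G1 and G2 have different degree sequences they cannot be isomorphic.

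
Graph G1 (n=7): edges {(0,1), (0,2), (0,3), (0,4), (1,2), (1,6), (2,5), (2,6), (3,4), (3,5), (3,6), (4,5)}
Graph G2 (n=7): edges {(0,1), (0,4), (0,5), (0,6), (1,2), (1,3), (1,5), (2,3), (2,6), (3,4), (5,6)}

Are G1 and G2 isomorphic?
No, not isomorphic

The graphs are NOT isomorphic.

Counting triangles (3-cliques): G1 has 4, G2 has 3.
Triangle count is an isomorphism invariant, so differing triangle counts rule out isomorphism.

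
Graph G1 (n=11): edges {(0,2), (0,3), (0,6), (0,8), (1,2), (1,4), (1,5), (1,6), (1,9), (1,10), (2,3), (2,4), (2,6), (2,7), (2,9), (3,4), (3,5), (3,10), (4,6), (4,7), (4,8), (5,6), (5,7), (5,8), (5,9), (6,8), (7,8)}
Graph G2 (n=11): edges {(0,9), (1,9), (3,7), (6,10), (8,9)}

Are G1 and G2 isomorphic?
No, not isomorphic

The graphs are NOT isomorphic.

Connected components of G1: 1 component(s) with vertex sets [[0, 1, 2, 3, 4, 5, 6, 7, 8, 9, 10]], sizes [11].
Connected components of G2: 6 component(s) with vertex sets [[2], [4], [5], [3, 7], [6, 10], [0, 1, 8, 9]], sizes [1, 1, 1, 2, 2, 4].
The number of connected components (and the multiset of component sizes) is an isomorphism invariant — an isomorphism maps each component of G1 bijectively onto a component of G2. Since G1 has 1 component(s) and G2 has 6, they cannot be isomorphic.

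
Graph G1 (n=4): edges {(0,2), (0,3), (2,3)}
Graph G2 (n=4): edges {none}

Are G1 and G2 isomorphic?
No, not isomorphic

The graphs are NOT isomorphic.

Connected components of G1: 2 component(s) with vertex sets [[1], [0, 2, 3]], sizes [1, 3].
Connected components of G2: 4 component(s) with vertex sets [[0], [1], [2], [3]], sizes [1, 1, 1, 1].
The number of connected components (and the multiset of component sizes) is an isomorphism invariant — an isomorphism maps each component of G1 bijectively onto a component of G2. Since G1 has 2 component(s) and G2 has 4, they cannot be isomorphic.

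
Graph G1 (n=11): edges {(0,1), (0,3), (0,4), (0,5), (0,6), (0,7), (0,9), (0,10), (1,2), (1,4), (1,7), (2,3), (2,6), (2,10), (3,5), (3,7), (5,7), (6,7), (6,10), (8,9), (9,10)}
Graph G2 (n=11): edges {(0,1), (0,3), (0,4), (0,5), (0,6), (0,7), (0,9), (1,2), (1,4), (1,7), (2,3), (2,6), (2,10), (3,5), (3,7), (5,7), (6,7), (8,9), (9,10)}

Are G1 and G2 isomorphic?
No, not isomorphic

The graphs are NOT isomorphic.

Counting edges: G1 has 21 edge(s); G2 has 19 edge(s).
Edge count is an isomorphism invariant (a bijection on vertices induces a bijection on edges), so differing edge counts rule out isomorphism.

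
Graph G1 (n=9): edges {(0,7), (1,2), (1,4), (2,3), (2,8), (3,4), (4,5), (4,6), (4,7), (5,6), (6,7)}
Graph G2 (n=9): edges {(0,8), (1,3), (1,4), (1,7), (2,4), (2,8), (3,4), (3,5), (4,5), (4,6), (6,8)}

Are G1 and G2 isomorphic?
Yes, isomorphic

The graphs are isomorphic.
One valid mapping φ: V(G1) → V(G2): 0→7, 1→2, 2→8, 3→6, 4→4, 5→5, 6→3, 7→1, 8→0

Verify φ preserves adjacency — for each edge of G1, its image is an edge of G2:
  (0,7) → (φ(0),φ(7)) = (1,7) ∈ E(G2) ✓
  (1,2) → (φ(1),φ(2)) = (2,8) ∈ E(G2) ✓
  (1,4) → (φ(1),φ(4)) = (2,4) ∈ E(G2) ✓
  (2,3) → (φ(2),φ(3)) = (6,8) ∈ E(G2) ✓
  (2,8) → (φ(2),φ(8)) = (0,8) ∈ E(G2) ✓
  (3,4) → (φ(3),φ(4)) = (4,6) ∈ E(G2) ✓
  (4,5) → (φ(4),φ(5)) = (4,5) ∈ E(G2) ✓
  (4,6) → (φ(4),φ(6)) = (3,4) ∈ E(G2) ✓
  (4,7) → (φ(4),φ(7)) = (1,4) ∈ E(G2) ✓
  (5,6) → (φ(5),φ(6)) = (3,5) ∈ E(G2) ✓
  (6,7) → (φ(6),φ(7)) = (1,3) ∈ E(G2) ✓
All 11 edges of G1 map to edges of G2, and |E(G1)| = |E(G2)| = 11, so φ is a bijection on edges as well as vertices. Hence G1 ≅ G2.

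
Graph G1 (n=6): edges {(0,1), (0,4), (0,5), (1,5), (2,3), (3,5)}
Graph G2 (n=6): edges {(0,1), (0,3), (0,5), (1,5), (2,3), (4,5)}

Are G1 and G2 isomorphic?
Yes, isomorphic

The graphs are isomorphic.
One valid mapping φ: V(G1) → V(G2): 0→5, 1→1, 2→2, 3→3, 4→4, 5→0

Verify φ preserves adjacency — for each edge of G1, its image is an edge of G2:
  (0,1) → (φ(0),φ(1)) = (1,5) ∈ E(G2) ✓
  (0,4) → (φ(0),φ(4)) = (4,5) ∈ E(G2) ✓
  (0,5) → (φ(0),φ(5)) = (0,5) ∈ E(G2) ✓
  (1,5) → (φ(1),φ(5)) = (0,1) ∈ E(G2) ✓
  (2,3) → (φ(2),φ(3)) = (2,3) ∈ E(G2) ✓
  (3,5) → (φ(3),φ(5)) = (0,3) ∈ E(G2) ✓
All 6 edges of G1 map to edges of G2, and |E(G1)| = |E(G2)| = 6, so φ is a bijection on edges as well as vertices. Hence G1 ≅ G2.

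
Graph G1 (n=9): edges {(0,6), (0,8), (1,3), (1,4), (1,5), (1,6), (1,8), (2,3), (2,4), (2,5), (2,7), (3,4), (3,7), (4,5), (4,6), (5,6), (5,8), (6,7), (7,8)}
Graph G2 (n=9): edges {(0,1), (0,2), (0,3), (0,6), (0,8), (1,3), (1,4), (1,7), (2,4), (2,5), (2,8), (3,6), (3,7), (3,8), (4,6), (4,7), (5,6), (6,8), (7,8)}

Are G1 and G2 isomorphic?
Yes, isomorphic

The graphs are isomorphic.
One valid mapping φ: V(G1) → V(G2): 0→5, 1→8, 2→1, 3→7, 4→3, 5→0, 6→6, 7→4, 8→2

Verify φ preserves adjacency — for each edge of G1, its image is an edge of G2:
  (0,6) → (φ(0),φ(6)) = (5,6) ∈ E(G2) ✓
  (0,8) → (φ(0),φ(8)) = (2,5) ∈ E(G2) ✓
  (1,3) → (φ(1),φ(3)) = (7,8) ∈ E(G2) ✓
  (1,4) → (φ(1),φ(4)) = (3,8) ∈ E(G2) ✓
  (1,5) → (φ(1),φ(5)) = (0,8) ∈ E(G2) ✓
  (1,6) → (φ(1),φ(6)) = (6,8) ∈ E(G2) ✓
  (1,8) → (φ(1),φ(8)) = (2,8) ∈ E(G2) ✓
  (2,3) → (φ(2),φ(3)) = (1,7) ∈ E(G2) ✓
  (2,4) → (φ(2),φ(4)) = (1,3) ∈ E(G2) ✓
  (2,5) → (φ(2),φ(5)) = (0,1) ∈ E(G2) ✓
  (2,7) → (φ(2),φ(7)) = (1,4) ∈ E(G2) ✓
  (3,4) → (φ(3),φ(4)) = (3,7) ∈ E(G2) ✓
  (3,7) → (φ(3),φ(7)) = (4,7) ∈ E(G2) ✓
  (4,5) → (φ(4),φ(5)) = (0,3) ∈ E(G2) ✓
  (4,6) → (φ(4),φ(6)) = (3,6) ∈ E(G2) ✓
  (5,6) → (φ(5),φ(6)) = (0,6) ∈ E(G2) ✓
  (5,8) → (φ(5),φ(8)) = (0,2) ∈ E(G2) ✓
  (6,7) → (φ(6),φ(7)) = (4,6) ∈ E(G2) ✓
  (7,8) → (φ(7),φ(8)) = (2,4) ∈ E(G2) ✓
All 19 edges of G1 map to edges of G2, and |E(G1)| = |E(G2)| = 19, so φ is a bijection on edges as well as vertices. Hence G1 ≅ G2.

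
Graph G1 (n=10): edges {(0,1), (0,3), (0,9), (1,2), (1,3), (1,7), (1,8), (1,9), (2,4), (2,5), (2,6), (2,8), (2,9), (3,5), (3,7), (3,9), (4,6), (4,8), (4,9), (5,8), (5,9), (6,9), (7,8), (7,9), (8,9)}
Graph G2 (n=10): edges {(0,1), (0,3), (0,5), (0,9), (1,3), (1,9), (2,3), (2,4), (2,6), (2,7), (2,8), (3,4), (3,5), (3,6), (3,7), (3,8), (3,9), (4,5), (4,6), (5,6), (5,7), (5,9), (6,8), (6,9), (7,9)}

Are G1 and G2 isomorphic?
Yes, isomorphic

The graphs are isomorphic.
One valid mapping φ: V(G1) → V(G2): 0→8, 1→6, 2→9, 3→2, 4→0, 5→7, 6→1, 7→4, 8→5, 9→3

Verify φ preserves adjacency — for each edge of G1, its image is an edge of G2:
  (0,1) → (φ(0),φ(1)) = (6,8) ∈ E(G2) ✓
  (0,3) → (φ(0),φ(3)) = (2,8) ∈ E(G2) ✓
  (0,9) → (φ(0),φ(9)) = (3,8) ∈ E(G2) ✓
  (1,2) → (φ(1),φ(2)) = (6,9) ∈ E(G2) ✓
  (1,3) → (φ(1),φ(3)) = (2,6) ∈ E(G2) ✓
  (1,7) → (φ(1),φ(7)) = (4,6) ∈ E(G2) ✓
  (1,8) → (φ(1),φ(8)) = (5,6) ∈ E(G2) ✓
  (1,9) → (φ(1),φ(9)) = (3,6) ∈ E(G2) ✓
  (2,4) → (φ(2),φ(4)) = (0,9) ∈ E(G2) ✓
  (2,5) → (φ(2),φ(5)) = (7,9) ∈ E(G2) ✓
  (2,6) → (φ(2),φ(6)) = (1,9) ∈ E(G2) ✓
  (2,8) → (φ(2),φ(8)) = (5,9) ∈ E(G2) ✓
  (2,9) → (φ(2),φ(9)) = (3,9) ∈ E(G2) ✓
  (3,5) → (φ(3),φ(5)) = (2,7) ∈ E(G2) ✓
  (3,7) → (φ(3),φ(7)) = (2,4) ∈ E(G2) ✓
  (3,9) → (φ(3),φ(9)) = (2,3) ∈ E(G2) ✓
  (4,6) → (φ(4),φ(6)) = (0,1) ∈ E(G2) ✓
  (4,8) → (φ(4),φ(8)) = (0,5) ∈ E(G2) ✓
  (4,9) → (φ(4),φ(9)) = (0,3) ∈ E(G2) ✓
  (5,8) → (φ(5),φ(8)) = (5,7) ∈ E(G2) ✓
  (5,9) → (φ(5),φ(9)) = (3,7) ∈ E(G2) ✓
  (6,9) → (φ(6),φ(9)) = (1,3) ∈ E(G2) ✓
  (7,8) → (φ(7),φ(8)) = (4,5) ∈ E(G2) ✓
  (7,9) → (φ(7),φ(9)) = (3,4) ∈ E(G2) ✓
  (8,9) → (φ(8),φ(9)) = (3,5) ∈ E(G2) ✓
All 25 edges of G1 map to edges of G2, and |E(G1)| = |E(G2)| = 25, so φ is a bijection on edges as well as vertices. Hence G1 ≅ G2.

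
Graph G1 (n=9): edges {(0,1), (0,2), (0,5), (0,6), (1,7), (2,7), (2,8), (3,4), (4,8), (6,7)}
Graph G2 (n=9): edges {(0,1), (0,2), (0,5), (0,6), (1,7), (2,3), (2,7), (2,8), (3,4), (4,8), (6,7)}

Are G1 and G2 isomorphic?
No, not isomorphic

The graphs are NOT isomorphic.

Counting edges: G1 has 10 edge(s); G2 has 11 edge(s).
Edge count is an isomorphism invariant (a bijection on vertices induces a bijection on edges), so differing edge counts rule out isomorphism.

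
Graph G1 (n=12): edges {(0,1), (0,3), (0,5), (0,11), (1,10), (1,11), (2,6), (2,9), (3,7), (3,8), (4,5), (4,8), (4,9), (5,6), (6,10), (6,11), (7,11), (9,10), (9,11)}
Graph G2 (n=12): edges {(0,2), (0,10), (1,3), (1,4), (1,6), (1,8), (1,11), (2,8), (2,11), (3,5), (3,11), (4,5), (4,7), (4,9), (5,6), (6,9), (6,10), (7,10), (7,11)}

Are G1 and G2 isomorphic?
Yes, isomorphic

The graphs are isomorphic.
One valid mapping φ: V(G1) → V(G2): 0→11, 1→3, 2→9, 3→2, 4→10, 5→7, 6→4, 7→8, 8→0, 9→6, 10→5, 11→1

Verify φ preserves adjacency — for each edge of G1, its image is an edge of G2:
  (0,1) → (φ(0),φ(1)) = (3,11) ∈ E(G2) ✓
  (0,3) → (φ(0),φ(3)) = (2,11) ∈ E(G2) ✓
  (0,5) → (φ(0),φ(5)) = (7,11) ∈ E(G2) ✓
  (0,11) → (φ(0),φ(11)) = (1,11) ∈ E(G2) ✓
  (1,10) → (φ(1),φ(10)) = (3,5) ∈ E(G2) ✓
  (1,11) → (φ(1),φ(11)) = (1,3) ∈ E(G2) ✓
  (2,6) → (φ(2),φ(6)) = (4,9) ∈ E(G2) ✓
  (2,9) → (φ(2),φ(9)) = (6,9) ∈ E(G2) ✓
  (3,7) → (φ(3),φ(7)) = (2,8) ∈ E(G2) ✓
  (3,8) → (φ(3),φ(8)) = (0,2) ∈ E(G2) ✓
  (4,5) → (φ(4),φ(5)) = (7,10) ∈ E(G2) ✓
  (4,8) → (φ(4),φ(8)) = (0,10) ∈ E(G2) ✓
  (4,9) → (φ(4),φ(9)) = (6,10) ∈ E(G2) ✓
  (5,6) → (φ(5),φ(6)) = (4,7) ∈ E(G2) ✓
  (6,10) → (φ(6),φ(10)) = (4,5) ∈ E(G2) ✓
  (6,11) → (φ(6),φ(11)) = (1,4) ∈ E(G2) ✓
  (7,11) → (φ(7),φ(11)) = (1,8) ∈ E(G2) ✓
  (9,10) → (φ(9),φ(10)) = (5,6) ∈ E(G2) ✓
  (9,11) → (φ(9),φ(11)) = (1,6) ∈ E(G2) ✓
All 19 edges of G1 map to edges of G2, and |E(G1)| = |E(G2)| = 19, so φ is a bijection on edges as well as vertices. Hence G1 ≅ G2.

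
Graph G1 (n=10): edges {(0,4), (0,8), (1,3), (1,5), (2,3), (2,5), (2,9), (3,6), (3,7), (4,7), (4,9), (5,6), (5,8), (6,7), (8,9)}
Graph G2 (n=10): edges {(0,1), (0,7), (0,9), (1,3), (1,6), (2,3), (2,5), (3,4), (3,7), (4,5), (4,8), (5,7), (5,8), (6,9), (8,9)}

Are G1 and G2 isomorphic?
Yes, isomorphic

The graphs are isomorphic.
One valid mapping φ: V(G1) → V(G2): 0→6, 1→2, 2→7, 3→5, 4→9, 5→3, 6→4, 7→8, 8→1, 9→0

Verify φ preserves adjacency — for each edge of G1, its image is an edge of G2:
  (0,4) → (φ(0),φ(4)) = (6,9) ∈ E(G2) ✓
  (0,8) → (φ(0),φ(8)) = (1,6) ∈ E(G2) ✓
  (1,3) → (φ(1),φ(3)) = (2,5) ∈ E(G2) ✓
  (1,5) → (φ(1),φ(5)) = (2,3) ∈ E(G2) ✓
  (2,3) → (φ(2),φ(3)) = (5,7) ∈ E(G2) ✓
  (2,5) → (φ(2),φ(5)) = (3,7) ∈ E(G2) ✓
  (2,9) → (φ(2),φ(9)) = (0,7) ∈ E(G2) ✓
  (3,6) → (φ(3),φ(6)) = (4,5) ∈ E(G2) ✓
  (3,7) → (φ(3),φ(7)) = (5,8) ∈ E(G2) ✓
  (4,7) → (φ(4),φ(7)) = (8,9) ∈ E(G2) ✓
  (4,9) → (φ(4),φ(9)) = (0,9) ∈ E(G2) ✓
  (5,6) → (φ(5),φ(6)) = (3,4) ∈ E(G2) ✓
  (5,8) → (φ(5),φ(8)) = (1,3) ∈ E(G2) ✓
  (6,7) → (φ(6),φ(7)) = (4,8) ∈ E(G2) ✓
  (8,9) → (φ(8),φ(9)) = (0,1) ∈ E(G2) ✓
All 15 edges of G1 map to edges of G2, and |E(G1)| = |E(G2)| = 15, so φ is a bijection on edges as well as vertices. Hence G1 ≅ G2.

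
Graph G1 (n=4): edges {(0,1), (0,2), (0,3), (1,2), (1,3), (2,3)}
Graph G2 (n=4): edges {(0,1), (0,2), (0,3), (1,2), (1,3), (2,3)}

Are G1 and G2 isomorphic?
Yes, isomorphic

The graphs are isomorphic.
One valid mapping φ: V(G1) → V(G2): 0→3, 1→1, 2→2, 3→0

Verify φ preserves adjacency — for each edge of G1, its image is an edge of G2:
  (0,1) → (φ(0),φ(1)) = (1,3) ∈ E(G2) ✓
  (0,2) → (φ(0),φ(2)) = (2,3) ∈ E(G2) ✓
  (0,3) → (φ(0),φ(3)) = (0,3) ∈ E(G2) ✓
  (1,2) → (φ(1),φ(2)) = (1,2) ∈ E(G2) ✓
  (1,3) → (φ(1),φ(3)) = (0,1) ∈ E(G2) ✓
  (2,3) → (φ(2),φ(3)) = (0,2) ∈ E(G2) ✓
All 6 edges of G1 map to edges of G2, and |E(G1)| = |E(G2)| = 6, so φ is a bijection on edges as well as vertices. Hence G1 ≅ G2.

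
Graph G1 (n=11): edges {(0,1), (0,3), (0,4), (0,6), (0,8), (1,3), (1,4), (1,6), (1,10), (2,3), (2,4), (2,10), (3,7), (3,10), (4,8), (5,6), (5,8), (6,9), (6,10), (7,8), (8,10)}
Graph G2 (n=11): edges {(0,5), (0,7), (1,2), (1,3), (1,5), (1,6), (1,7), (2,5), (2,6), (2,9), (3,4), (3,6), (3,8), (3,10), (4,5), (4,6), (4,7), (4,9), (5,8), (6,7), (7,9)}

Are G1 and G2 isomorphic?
Yes, isomorphic

The graphs are isomorphic.
One valid mapping φ: V(G1) → V(G2): 0→1, 1→6, 2→9, 3→7, 4→2, 5→8, 6→3, 7→0, 8→5, 9→10, 10→4

Verify φ preserves adjacency — for each edge of G1, its image is an edge of G2:
  (0,1) → (φ(0),φ(1)) = (1,6) ∈ E(G2) ✓
  (0,3) → (φ(0),φ(3)) = (1,7) ∈ E(G2) ✓
  (0,4) → (φ(0),φ(4)) = (1,2) ∈ E(G2) ✓
  (0,6) → (φ(0),φ(6)) = (1,3) ∈ E(G2) ✓
  (0,8) → (φ(0),φ(8)) = (1,5) ∈ E(G2) ✓
  (1,3) → (φ(1),φ(3)) = (6,7) ∈ E(G2) ✓
  (1,4) → (φ(1),φ(4)) = (2,6) ∈ E(G2) ✓
  (1,6) → (φ(1),φ(6)) = (3,6) ∈ E(G2) ✓
  (1,10) → (φ(1),φ(10)) = (4,6) ∈ E(G2) ✓
  (2,3) → (φ(2),φ(3)) = (7,9) ∈ E(G2) ✓
  (2,4) → (φ(2),φ(4)) = (2,9) ∈ E(G2) ✓
  (2,10) → (φ(2),φ(10)) = (4,9) ∈ E(G2) ✓
  (3,7) → (φ(3),φ(7)) = (0,7) ∈ E(G2) ✓
  (3,10) → (φ(3),φ(10)) = (4,7) ∈ E(G2) ✓
  (4,8) → (φ(4),φ(8)) = (2,5) ∈ E(G2) ✓
  (5,6) → (φ(5),φ(6)) = (3,8) ∈ E(G2) ✓
  (5,8) → (φ(5),φ(8)) = (5,8) ∈ E(G2) ✓
  (6,9) → (φ(6),φ(9)) = (3,10) ∈ E(G2) ✓
  (6,10) → (φ(6),φ(10)) = (3,4) ∈ E(G2) ✓
  (7,8) → (φ(7),φ(8)) = (0,5) ∈ E(G2) ✓
  (8,10) → (φ(8),φ(10)) = (4,5) ∈ E(G2) ✓
All 21 edges of G1 map to edges of G2, and |E(G1)| = |E(G2)| = 21, so φ is a bijection on edges as well as vertices. Hence G1 ≅ G2.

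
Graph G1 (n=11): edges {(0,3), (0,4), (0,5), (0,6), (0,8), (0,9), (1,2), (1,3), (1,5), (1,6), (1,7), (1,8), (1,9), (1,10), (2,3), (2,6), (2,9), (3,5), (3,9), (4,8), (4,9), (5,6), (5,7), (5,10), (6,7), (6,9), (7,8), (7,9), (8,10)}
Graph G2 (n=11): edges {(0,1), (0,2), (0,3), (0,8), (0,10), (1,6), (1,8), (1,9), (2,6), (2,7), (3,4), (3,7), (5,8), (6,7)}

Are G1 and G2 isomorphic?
No, not isomorphic

The graphs are NOT isomorphic.

Degrees in G1: deg(0)=6, deg(1)=8, deg(2)=4, deg(3)=5, deg(4)=3, deg(5)=6, deg(6)=6, deg(7)=5, deg(8)=5, deg(9)=7, deg(10)=3.
Sorted degree sequence of G1: [8, 7, 6, 6, 6, 5, 5, 5, 4, 3, 3].
Degrees in G2: deg(0)=5, deg(1)=4, deg(2)=3, deg(3)=3, deg(4)=1, deg(5)=1, deg(6)=3, deg(7)=3, deg(8)=3, deg(9)=1, deg(10)=1.
Sorted degree sequence of G2: [5, 4, 3, 3, 3, 3, 3, 1, 1, 1, 1].
The (sorted) degree sequence is an isomorphism invariant, so since G1 and G2 have different degree sequences they cannot be isomorphic.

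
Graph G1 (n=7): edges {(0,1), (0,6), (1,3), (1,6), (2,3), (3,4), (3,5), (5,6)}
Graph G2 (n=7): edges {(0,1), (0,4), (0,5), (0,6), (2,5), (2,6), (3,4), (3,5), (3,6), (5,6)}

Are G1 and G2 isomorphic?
No, not isomorphic

The graphs are NOT isomorphic.

Degrees in G1: deg(0)=2, deg(1)=3, deg(2)=1, deg(3)=4, deg(4)=1, deg(5)=2, deg(6)=3.
Sorted degree sequence of G1: [4, 3, 3, 2, 2, 1, 1].
Degrees in G2: deg(0)=4, deg(1)=1, deg(2)=2, deg(3)=3, deg(4)=2, deg(5)=4, deg(6)=4.
Sorted degree sequence of G2: [4, 4, 4, 3, 2, 2, 1].
The (sorted) degree sequence is an isomorphism invariant, so since G1 and G2 have different degree sequences they cannot be isomorphic.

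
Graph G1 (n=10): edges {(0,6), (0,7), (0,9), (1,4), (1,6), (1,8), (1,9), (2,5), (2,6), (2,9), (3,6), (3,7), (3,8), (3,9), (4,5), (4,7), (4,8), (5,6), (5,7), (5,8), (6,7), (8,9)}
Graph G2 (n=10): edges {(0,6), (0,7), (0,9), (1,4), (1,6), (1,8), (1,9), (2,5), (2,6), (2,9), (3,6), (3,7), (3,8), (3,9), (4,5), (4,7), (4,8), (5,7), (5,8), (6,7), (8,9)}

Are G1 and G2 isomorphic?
No, not isomorphic

The graphs are NOT isomorphic.

Counting edges: G1 has 22 edge(s); G2 has 21 edge(s).
Edge count is an isomorphism invariant (a bijection on vertices induces a bijection on edges), so differing edge counts rule out isomorphism.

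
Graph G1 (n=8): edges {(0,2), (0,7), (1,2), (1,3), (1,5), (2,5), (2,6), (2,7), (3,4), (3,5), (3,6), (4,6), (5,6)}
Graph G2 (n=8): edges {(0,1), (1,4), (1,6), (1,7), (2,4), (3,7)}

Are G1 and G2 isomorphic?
No, not isomorphic

The graphs are NOT isomorphic.

Connected components of G1: 1 component(s) with vertex sets [[0, 1, 2, 3, 4, 5, 6, 7]], sizes [8].
Connected components of G2: 2 component(s) with vertex sets [[5], [0, 1, 2, 3, 4, 6, 7]], sizes [1, 7].
The number of connected components (and the multiset of component sizes) is an isomorphism invariant — an isomorphism maps each component of G1 bijectively onto a component of G2. Since G1 has 1 component(s) and G2 has 2, they cannot be isomorphic.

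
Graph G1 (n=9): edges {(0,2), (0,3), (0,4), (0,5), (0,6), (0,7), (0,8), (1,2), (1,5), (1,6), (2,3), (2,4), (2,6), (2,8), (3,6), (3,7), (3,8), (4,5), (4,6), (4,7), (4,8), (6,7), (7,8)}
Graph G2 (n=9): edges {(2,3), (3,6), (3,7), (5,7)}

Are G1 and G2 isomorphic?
No, not isomorphic

The graphs are NOT isomorphic.

Connected components of G1: 1 component(s) with vertex sets [[0, 1, 2, 3, 4, 5, 6, 7, 8]], sizes [9].
Connected components of G2: 5 component(s) with vertex sets [[0], [1], [4], [8], [2, 3, 5, 6, 7]], sizes [1, 1, 1, 1, 5].
The number of connected components (and the multiset of component sizes) is an isomorphism invariant — an isomorphism maps each component of G1 bijectively onto a component of G2. Since G1 has 1 component(s) and G2 has 5, they cannot be isomorphic.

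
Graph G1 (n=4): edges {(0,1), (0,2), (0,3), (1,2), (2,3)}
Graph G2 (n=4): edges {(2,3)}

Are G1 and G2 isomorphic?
No, not isomorphic

The graphs are NOT isomorphic.

Connected components of G1: 1 component(s) with vertex sets [[0, 1, 2, 3]], sizes [4].
Connected components of G2: 3 component(s) with vertex sets [[0], [1], [2, 3]], sizes [1, 1, 2].
The number of connected components (and the multiset of component sizes) is an isomorphism invariant — an isomorphism maps each component of G1 bijectively onto a component of G2. Since G1 has 1 component(s) and G2 has 3, they cannot be isomorphic.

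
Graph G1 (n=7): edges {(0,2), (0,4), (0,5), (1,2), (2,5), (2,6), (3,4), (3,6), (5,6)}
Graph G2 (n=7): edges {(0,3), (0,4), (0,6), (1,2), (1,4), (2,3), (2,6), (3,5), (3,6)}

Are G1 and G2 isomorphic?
Yes, isomorphic

The graphs are isomorphic.
One valid mapping φ: V(G1) → V(G2): 0→0, 1→5, 2→3, 3→1, 4→4, 5→6, 6→2

Verify φ preserves adjacency — for each edge of G1, its image is an edge of G2:
  (0,2) → (φ(0),φ(2)) = (0,3) ∈ E(G2) ✓
  (0,4) → (φ(0),φ(4)) = (0,4) ∈ E(G2) ✓
  (0,5) → (φ(0),φ(5)) = (0,6) ∈ E(G2) ✓
  (1,2) → (φ(1),φ(2)) = (3,5) ∈ E(G2) ✓
  (2,5) → (φ(2),φ(5)) = (3,6) ∈ E(G2) ✓
  (2,6) → (φ(2),φ(6)) = (2,3) ∈ E(G2) ✓
  (3,4) → (φ(3),φ(4)) = (1,4) ∈ E(G2) ✓
  (3,6) → (φ(3),φ(6)) = (1,2) ∈ E(G2) ✓
  (5,6) → (φ(5),φ(6)) = (2,6) ∈ E(G2) ✓
All 9 edges of G1 map to edges of G2, and |E(G1)| = |E(G2)| = 9, so φ is a bijection on edges as well as vertices. Hence G1 ≅ G2.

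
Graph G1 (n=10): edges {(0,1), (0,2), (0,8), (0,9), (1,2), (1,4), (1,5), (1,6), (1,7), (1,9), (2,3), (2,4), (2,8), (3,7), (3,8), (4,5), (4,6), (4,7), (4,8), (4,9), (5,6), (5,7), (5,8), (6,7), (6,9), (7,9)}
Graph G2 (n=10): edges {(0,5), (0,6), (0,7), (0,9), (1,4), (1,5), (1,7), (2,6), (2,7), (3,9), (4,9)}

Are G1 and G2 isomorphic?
No, not isomorphic

The graphs are NOT isomorphic.

Connected components of G1: 1 component(s) with vertex sets [[0, 1, 2, 3, 4, 5, 6, 7, 8, 9]], sizes [10].
Connected components of G2: 2 component(s) with vertex sets [[8], [0, 1, 2, 3, 4, 5, 6, 7, 9]], sizes [1, 9].
The number of connected components (and the multiset of component sizes) is an isomorphism invariant — an isomorphism maps each component of G1 bijectively onto a component of G2. Since G1 has 1 component(s) and G2 has 2, they cannot be isomorphic.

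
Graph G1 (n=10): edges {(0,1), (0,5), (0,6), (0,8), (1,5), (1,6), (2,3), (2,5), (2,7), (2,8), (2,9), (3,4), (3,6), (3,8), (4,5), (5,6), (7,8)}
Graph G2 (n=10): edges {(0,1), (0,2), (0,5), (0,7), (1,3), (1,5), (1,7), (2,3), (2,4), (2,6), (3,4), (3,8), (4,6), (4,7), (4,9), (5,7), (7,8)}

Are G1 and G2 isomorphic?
Yes, isomorphic

The graphs are isomorphic.
One valid mapping φ: V(G1) → V(G2): 0→0, 1→5, 2→4, 3→3, 4→8, 5→7, 6→1, 7→6, 8→2, 9→9

Verify φ preserves adjacency — for each edge of G1, its image is an edge of G2:
  (0,1) → (φ(0),φ(1)) = (0,5) ∈ E(G2) ✓
  (0,5) → (φ(0),φ(5)) = (0,7) ∈ E(G2) ✓
  (0,6) → (φ(0),φ(6)) = (0,1) ∈ E(G2) ✓
  (0,8) → (φ(0),φ(8)) = (0,2) ∈ E(G2) ✓
  (1,5) → (φ(1),φ(5)) = (5,7) ∈ E(G2) ✓
  (1,6) → (φ(1),φ(6)) = (1,5) ∈ E(G2) ✓
  (2,3) → (φ(2),φ(3)) = (3,4) ∈ E(G2) ✓
  (2,5) → (φ(2),φ(5)) = (4,7) ∈ E(G2) ✓
  (2,7) → (φ(2),φ(7)) = (4,6) ∈ E(G2) ✓
  (2,8) → (φ(2),φ(8)) = (2,4) ∈ E(G2) ✓
  (2,9) → (φ(2),φ(9)) = (4,9) ∈ E(G2) ✓
  (3,4) → (φ(3),φ(4)) = (3,8) ∈ E(G2) ✓
  (3,6) → (φ(3),φ(6)) = (1,3) ∈ E(G2) ✓
  (3,8) → (φ(3),φ(8)) = (2,3) ∈ E(G2) ✓
  (4,5) → (φ(4),φ(5)) = (7,8) ∈ E(G2) ✓
  (5,6) → (φ(5),φ(6)) = (1,7) ∈ E(G2) ✓
  (7,8) → (φ(7),φ(8)) = (2,6) ∈ E(G2) ✓
All 17 edges of G1 map to edges of G2, and |E(G1)| = |E(G2)| = 17, so φ is a bijection on edges as well as vertices. Hence G1 ≅ G2.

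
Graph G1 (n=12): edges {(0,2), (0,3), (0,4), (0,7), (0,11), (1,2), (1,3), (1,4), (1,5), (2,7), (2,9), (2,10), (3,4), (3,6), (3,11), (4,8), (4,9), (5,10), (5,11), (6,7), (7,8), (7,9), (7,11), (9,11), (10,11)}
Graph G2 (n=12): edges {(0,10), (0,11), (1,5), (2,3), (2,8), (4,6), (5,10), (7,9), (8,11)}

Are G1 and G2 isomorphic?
No, not isomorphic

The graphs are NOT isomorphic.

Connected components of G1: 1 component(s) with vertex sets [[0, 1, 2, 3, 4, 5, 6, 7, 8, 9, 10, 11]], sizes [12].
Connected components of G2: 3 component(s) with vertex sets [[4, 6], [7, 9], [0, 1, 2, 3, 5, 8, 10, 11]], sizes [2, 2, 8].
The number of connected components (and the multiset of component sizes) is an isomorphism invariant — an isomorphism maps each component of G1 bijectively onto a component of G2. Since G1 has 1 component(s) and G2 has 3, they cannot be isomorphic.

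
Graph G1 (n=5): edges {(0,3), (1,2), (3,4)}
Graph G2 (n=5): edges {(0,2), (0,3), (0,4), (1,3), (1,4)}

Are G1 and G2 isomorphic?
No, not isomorphic

The graphs are NOT isomorphic.

Degrees in G1: deg(0)=1, deg(1)=1, deg(2)=1, deg(3)=2, deg(4)=1.
Sorted degree sequence of G1: [2, 1, 1, 1, 1].
Degrees in G2: deg(0)=3, deg(1)=2, deg(2)=1, deg(3)=2, deg(4)=2.
Sorted degree sequence of G2: [3, 2, 2, 2, 1].
The (sorted) degree sequence is an isomorphism invariant, so since G1 and G2 have different degree sequences they cannot be isomorphic.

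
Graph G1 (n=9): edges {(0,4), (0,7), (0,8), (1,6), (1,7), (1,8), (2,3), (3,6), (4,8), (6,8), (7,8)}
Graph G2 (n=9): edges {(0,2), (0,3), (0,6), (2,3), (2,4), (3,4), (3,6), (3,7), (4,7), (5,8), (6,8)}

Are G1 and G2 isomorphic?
Yes, isomorphic

The graphs are isomorphic.
One valid mapping φ: V(G1) → V(G2): 0→4, 1→0, 2→5, 3→8, 4→7, 5→1, 6→6, 7→2, 8→3

Verify φ preserves adjacency — for each edge of G1, its image is an edge of G2:
  (0,4) → (φ(0),φ(4)) = (4,7) ∈ E(G2) ✓
  (0,7) → (φ(0),φ(7)) = (2,4) ∈ E(G2) ✓
  (0,8) → (φ(0),φ(8)) = (3,4) ∈ E(G2) ✓
  (1,6) → (φ(1),φ(6)) = (0,6) ∈ E(G2) ✓
  (1,7) → (φ(1),φ(7)) = (0,2) ∈ E(G2) ✓
  (1,8) → (φ(1),φ(8)) = (0,3) ∈ E(G2) ✓
  (2,3) → (φ(2),φ(3)) = (5,8) ∈ E(G2) ✓
  (3,6) → (φ(3),φ(6)) = (6,8) ∈ E(G2) ✓
  (4,8) → (φ(4),φ(8)) = (3,7) ∈ E(G2) ✓
  (6,8) → (φ(6),φ(8)) = (3,6) ∈ E(G2) ✓
  (7,8) → (φ(7),φ(8)) = (2,3) ∈ E(G2) ✓
All 11 edges of G1 map to edges of G2, and |E(G1)| = |E(G2)| = 11, so φ is a bijection on edges as well as vertices. Hence G1 ≅ G2.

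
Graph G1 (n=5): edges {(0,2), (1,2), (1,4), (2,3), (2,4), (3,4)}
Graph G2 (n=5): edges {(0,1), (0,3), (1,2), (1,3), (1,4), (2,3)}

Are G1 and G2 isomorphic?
Yes, isomorphic

The graphs are isomorphic.
One valid mapping φ: V(G1) → V(G2): 0→4, 1→2, 2→1, 3→0, 4→3

Verify φ preserves adjacency — for each edge of G1, its image is an edge of G2:
  (0,2) → (φ(0),φ(2)) = (1,4) ∈ E(G2) ✓
  (1,2) → (φ(1),φ(2)) = (1,2) ∈ E(G2) ✓
  (1,4) → (φ(1),φ(4)) = (2,3) ∈ E(G2) ✓
  (2,3) → (φ(2),φ(3)) = (0,1) ∈ E(G2) ✓
  (2,4) → (φ(2),φ(4)) = (1,3) ∈ E(G2) ✓
  (3,4) → (φ(3),φ(4)) = (0,3) ∈ E(G2) ✓
All 6 edges of G1 map to edges of G2, and |E(G1)| = |E(G2)| = 6, so φ is a bijection on edges as well as vertices. Hence G1 ≅ G2.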